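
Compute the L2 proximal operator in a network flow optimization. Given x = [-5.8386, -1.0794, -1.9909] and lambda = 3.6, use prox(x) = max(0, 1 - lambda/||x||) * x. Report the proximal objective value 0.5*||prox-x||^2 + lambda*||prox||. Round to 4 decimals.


Step 1: Compute ||x||.
||x|| = 6.2624
Step 2: Compute scaling factor.
scale = max(0, 1 - 3.6/6.2624) = 0.4251
Step 3: prox(x) = [-2.4822, -0.4589, -0.8464]
||prox(x)|| = 2.6624
Step 4: Proximal objective.
0.5*||prox-x||^2 = 6.48
lambda*||prox|| = 9.5846
Total = 16.0648


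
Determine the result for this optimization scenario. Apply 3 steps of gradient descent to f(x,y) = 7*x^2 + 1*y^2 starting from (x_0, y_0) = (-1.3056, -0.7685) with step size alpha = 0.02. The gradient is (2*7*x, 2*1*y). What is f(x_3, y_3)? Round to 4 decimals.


Gradient descent on f(x,y) = 7*x^2 + 1*y^2.
Starting point: (-1.3056, -0.7685), alpha = 0.02
Step 1: grad_x = 2*7*-1.3056 = -18.2784, grad_y = 2*1*-0.7685 = -1.537
  x_1 = -1.3056 - 0.02*-18.2784 = -0.94
  y_1 = -0.7685 - 0.02*-1.537 = -0.7378
Step 2: grad_x = 2*7*-0.94 = -13.1604, grad_y = 2*1*-0.7378 = -1.4755
  x_2 = -0.94 - 0.02*-13.1604 = -0.6768
  y_2 = -0.7378 - 0.02*-1.4755 = -0.7082
Step 3: grad_x = 2*7*-0.6768 = -9.4755, grad_y = 2*1*-0.7082 = -1.4165
  x_3 = -0.6768 - 0.02*-9.4755 = -0.4873
  y_3 = -0.7082 - 0.02*-1.4165 = -0.6799
f(-0.4873, -0.6799) = 7*(-0.4873)^2 + 1*(-0.6799)^2 = 2.1246


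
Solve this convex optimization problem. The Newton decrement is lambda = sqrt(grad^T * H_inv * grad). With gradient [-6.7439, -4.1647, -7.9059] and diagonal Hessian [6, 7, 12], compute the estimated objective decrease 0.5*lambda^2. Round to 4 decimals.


Step 1: H is diagonal, so H^(-1) * g = [-1.124, -0.595, -0.6588].
Step 2: g^T H^(-1) g = sum_i g_i^2 / H_ii
  = (-6.7439)^2/6 + (-4.1647)^2/7 + (-7.9059)^2/12
  = 7.58 + 2.4778 + 5.2086 = 15.2665
Step 3: Objective decrease = 0.5 * g^T H^(-1) g = 7.6332


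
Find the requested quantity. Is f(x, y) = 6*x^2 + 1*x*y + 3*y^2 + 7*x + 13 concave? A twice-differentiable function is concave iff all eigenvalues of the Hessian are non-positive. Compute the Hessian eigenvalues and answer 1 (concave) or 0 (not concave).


The Hessian of f(x,y) = 6*x^2 + 1*x*y + 3*y^2 + 7*x + 13 is:
H = [[12, 1], [1, 6]]
Trace = 12 + 6 = 18
Determinant = 12*6 - (1)^2 = 71
Discriminant = (18)^2 - 4*71 = 40.0
Eigenvalues: lambda_1 = 5.8377, lambda_2 = 12.1623
The function is not concave.

0


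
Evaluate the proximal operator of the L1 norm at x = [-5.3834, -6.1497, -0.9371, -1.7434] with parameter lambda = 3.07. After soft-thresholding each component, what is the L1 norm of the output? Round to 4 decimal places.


Soft-thresholding with lambda = 3.07:
prox(-5.3834) = sign(-5.3834)*max(|-5.3834| - 3.07, 0) = -2.3134
prox(-6.1497) = sign(-6.1497)*max(|-6.1497| - 3.07, 0) = -3.0797
prox(-0.9371) = sign(-0.9371)*max(|-0.9371| - 3.07, 0) = 0.0
prox(-1.7434) = sign(-1.7434)*max(|-1.7434| - 3.07, 0) = 0.0
prox(x) = [-2.3134, -3.0797, 0.0, 0.0]
||prox(x)||_1 = 2.3134 + 3.0797 + 0.0 + 0.0 = 5.3931


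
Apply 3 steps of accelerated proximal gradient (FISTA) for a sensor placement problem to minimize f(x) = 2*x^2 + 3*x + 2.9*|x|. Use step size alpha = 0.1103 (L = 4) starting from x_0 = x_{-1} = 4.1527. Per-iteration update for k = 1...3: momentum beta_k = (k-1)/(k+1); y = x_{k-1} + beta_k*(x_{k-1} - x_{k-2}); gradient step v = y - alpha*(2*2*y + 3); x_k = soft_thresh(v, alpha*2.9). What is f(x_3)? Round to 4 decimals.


FISTA on f(x) = 2*x^2 + 3*x + 2.9*|x|
L = 4, alpha = 0.1103
Iteration 1: beta = 0.0, y = 4.1527 + 0.0*(4.1527 - 4.1527) = 4.1527
  grad(y) = 19.6108, v = y - alpha*grad = 1.9896
  prox(v) = soft_thresh(1.9896, 0.3199) = 1.6698
Iteration 2: beta = 0.3333, y = 1.6698 + 0.3333*(1.6698 - 4.1527) = 0.8421
  grad(y) = 6.3684, v = y - alpha*grad = 0.1397
  prox(v) = soft_thresh(0.1397, 0.3199) = 0.0
Iteration 3: beta = 0.5, y = 0.0 + 0.5*(0.0 - 1.6698) = -0.8349
  grad(y) = -0.3395, v = y - alpha*grad = -0.7974
  prox(v) = soft_thresh(-0.7974, 0.3199) = -0.4776
f(x_3) = 2*(-0.4776)^2 + 3*(-0.4776) + 2.9*|-0.4776| = 0.4084


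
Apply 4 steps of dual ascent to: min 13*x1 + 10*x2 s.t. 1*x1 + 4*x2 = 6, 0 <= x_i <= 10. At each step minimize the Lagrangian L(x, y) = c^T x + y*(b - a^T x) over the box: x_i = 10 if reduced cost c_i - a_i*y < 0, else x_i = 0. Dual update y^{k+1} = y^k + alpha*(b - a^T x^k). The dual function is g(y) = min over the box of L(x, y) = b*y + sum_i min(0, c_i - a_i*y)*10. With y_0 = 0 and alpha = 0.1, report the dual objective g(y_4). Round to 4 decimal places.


Dual ascent for LP: min 13*x1 + 10*x2, 1*x1 + 4*x2 = 6, 0 <= x_i <= 10
Step 1: y^k = 0.0, reduced costs: (13.0, 10.0)
  x^k = (0.0, 0.0), subgradient = b - a^T x = 6.0
  y^{k+1} = 0.0 + 0.1*6.0 = 0.6
Step 2: y^k = 0.6, reduced costs: (12.4, 7.6)
  x^k = (0.0, 0.0), subgradient = b - a^T x = 6.0
  y^{k+1} = 0.6 + 0.1*6.0 = 1.2
Step 3: y^k = 1.2, reduced costs: (11.8, 5.2)
  x^k = (0.0, 0.0), subgradient = b - a^T x = 6.0
  y^{k+1} = 1.2 + 0.1*6.0 = 1.8
Step 4: y^k = 1.8, reduced costs: (11.2, 2.8)
  x^k = (0.0, 0.0), subgradient = b - a^T x = 6.0
  y^{k+1} = 1.8 + 0.1*6.0 = 2.4
Dual objective at y_4 = 2.4: reduced costs (10.6, 0.4), box minimizer x = (0.0, 0.0)
g(y_4) = b*y + (c1 - a1*y)*x1 + (c2 - a2*y)*x2 = 6*2.4 + 10.6*0.0 + 0.4*0.0 = 14.4 + 0.0 + 0.0 = 14.4


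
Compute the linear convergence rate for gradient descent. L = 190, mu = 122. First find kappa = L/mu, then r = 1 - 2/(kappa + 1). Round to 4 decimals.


Step 1: Compute the condition number.
kappa = L/mu = 190/122 = 1.5574
Step 2: Compute the convergence rate.
r = 1 - 2/(kappa + 1) = 1 - 2*mu/(L + mu) = (L - mu)/(L + mu) = 68/312 = 0.2179


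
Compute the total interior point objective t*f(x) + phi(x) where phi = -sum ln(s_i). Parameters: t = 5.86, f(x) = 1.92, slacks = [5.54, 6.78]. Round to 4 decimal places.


Step 1: Compute log-barrier.
ln values: [1.712, 1.914]
phi = -(1.712 + 1.914) = -3.626
Step 2: Compute augmented objective.
t*f(x) = 5.86*1.92 = 11.2512
Total = 11.2512 - 3.626 = 7.6252


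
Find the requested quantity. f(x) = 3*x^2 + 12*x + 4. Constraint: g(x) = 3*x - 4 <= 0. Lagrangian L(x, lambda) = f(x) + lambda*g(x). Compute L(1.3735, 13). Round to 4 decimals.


Step 1: Evaluate f(x).
f(1.3735) = 3*1.3735^2 + 12*1.3735 + 4 = 26.1415
Step 2: Evaluate g(x).
g(1.3735) = 3*1.3735 - 4 = 0.1205
Step 3: Compute Lagrangian.
L = 26.1415 + 13*0.1205 = 27.708


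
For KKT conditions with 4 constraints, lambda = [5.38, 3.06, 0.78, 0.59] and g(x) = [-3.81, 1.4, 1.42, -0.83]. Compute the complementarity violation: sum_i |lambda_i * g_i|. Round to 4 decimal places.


KKT complementary slackness check:
lambda_1 * g_1 = 5.38 * -3.81 = -20.4978
lambda_2 * g_2 = 3.06 * 1.4 = 4.284
lambda_3 * g_3 = 0.78 * 1.42 = 1.1076
lambda_4 * g_4 = 0.59 * -0.83 = -0.4897
Total violation = 20.4978 + 4.284 + 1.1076 + 0.4897 = 26.3791


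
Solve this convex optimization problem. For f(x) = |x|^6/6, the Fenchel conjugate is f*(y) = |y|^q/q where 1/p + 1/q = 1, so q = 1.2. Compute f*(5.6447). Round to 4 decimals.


The conjugate exponent q satisfies 1/p + 1/q = 1.
p = 6, so q = 6/(6 - 1) = 1.2
|y|^q = 5.6447^1.2 = 7.9794
f*(5.6447) = 7.9794 / 1.2 = 6.6495


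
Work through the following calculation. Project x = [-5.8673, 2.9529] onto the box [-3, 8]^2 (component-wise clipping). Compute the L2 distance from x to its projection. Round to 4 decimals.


Project each component onto [-3, 8].
clip(-5.8673) = -3.0, clip(2.9529) = 2.9529
Projection = [-3.0, 2.9529]
Squared diffs: [8.2214, 0.0]
Distance = sqrt(8.2214) = 2.8673


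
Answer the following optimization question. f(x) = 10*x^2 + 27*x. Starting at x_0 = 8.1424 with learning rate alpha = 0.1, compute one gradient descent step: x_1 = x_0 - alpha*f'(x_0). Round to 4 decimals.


We compute the gradient at x_0 and apply the update.
f'(x) = 20*x + 27
f'(8.1424) = 20*8.1424 + 27 = 189.848
x_1 = 8.1424 - 0.1*189.848 = -10.8424


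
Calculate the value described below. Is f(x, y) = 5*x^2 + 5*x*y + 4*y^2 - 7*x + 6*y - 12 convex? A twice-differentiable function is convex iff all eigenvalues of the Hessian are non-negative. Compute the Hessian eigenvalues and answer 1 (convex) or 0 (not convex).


The Hessian of f(x,y) = 5*x^2 + 5*x*y + 4*y^2 - 7*x + 6*y - 12 is:
H = [[10, 5], [5, 8]]
Trace = 10 + 8 = 18
Determinant = 10*8 - (5)^2 = 55
Discriminant = (18)^2 - 4*55 = 104.0
Eigenvalues: lambda_1 = 3.901, lambda_2 = 14.099
The function is convex.

1


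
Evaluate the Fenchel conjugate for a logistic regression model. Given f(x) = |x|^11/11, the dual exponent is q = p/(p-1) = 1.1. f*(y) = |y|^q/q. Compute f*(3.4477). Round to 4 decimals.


The conjugate exponent q satisfies 1/p + 1/q = 1.
p = 11, so q = 11/(11 - 1) = 1.1
|y|^q = 3.4477^1.1 = 3.902
f*(3.4477) = 3.902 / 1.1 = 3.5472


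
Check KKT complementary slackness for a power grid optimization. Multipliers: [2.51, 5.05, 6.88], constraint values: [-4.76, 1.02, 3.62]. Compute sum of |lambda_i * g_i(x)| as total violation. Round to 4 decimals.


KKT complementary slackness check:
lambda_1 * g_1 = 2.51 * -4.76 = -11.9476
lambda_2 * g_2 = 5.05 * 1.02 = 5.151
lambda_3 * g_3 = 6.88 * 3.62 = 24.9056
Total violation = 11.9476 + 5.151 + 24.9056 = 42.0042


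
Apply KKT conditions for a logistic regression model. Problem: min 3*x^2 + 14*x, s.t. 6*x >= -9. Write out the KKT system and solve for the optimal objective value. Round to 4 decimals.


Step 1: Try lambda = 0 (constraint inactive).
x_unc = -14/(2*3) = -2.3333
Check: 6*-2.3333 = -13.9998 < -9 -- violated!
Step 2: Constraint must be active: 6*x = -9
x* = -9/6 = -1.5
lambda = (2*3*(-1.5) + 14)/6 = 0.8333
Step 3: Compute optimal value.
f(x*) = 3*(-1.5)^2 + 14*(-1.5) = -14.25


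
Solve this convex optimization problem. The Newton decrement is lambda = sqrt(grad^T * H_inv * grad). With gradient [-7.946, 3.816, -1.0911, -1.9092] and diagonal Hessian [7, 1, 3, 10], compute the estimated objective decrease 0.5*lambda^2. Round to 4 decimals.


Step 1: H is diagonal, so H^(-1) * g = [-1.1351, 3.816, -0.3637, -0.1909].
Step 2: g^T H^(-1) g = sum_i g_i^2 / H_ii
  = (-7.946)^2/7 + (3.816)^2/1 + (-1.0911)^2/3 + (-1.9092)^2/10
  = 9.0198 + 14.5619 + 0.3968 + 0.3645 = 24.343
Step 3: Objective decrease = 0.5 * g^T H^(-1) g = 12.1715


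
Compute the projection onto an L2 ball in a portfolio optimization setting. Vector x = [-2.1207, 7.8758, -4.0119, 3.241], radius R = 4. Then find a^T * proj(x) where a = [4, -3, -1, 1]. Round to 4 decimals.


Step 1: Compute ||x|| (intermediates to 6 decimals).
||x|| = sqrt((-2.1207)^2 + 7.8758^2 + (-4.0119)^2 + 3.241^2) = 9.65013
Step 2: Project.
Since ||x|| > R, scale = R/||x|| = 4/9.65013 = 0.414502, proj(x) = scale * x
proj(x) = [-0.879034, 3.264535, -1.662941, 1.343401]
Step 3: Dot product.
a^T * proj(x) = 4*(-0.879034) - 3*3.264535 - 1*(-1.662941) + 1*1.343401 = -10.3034


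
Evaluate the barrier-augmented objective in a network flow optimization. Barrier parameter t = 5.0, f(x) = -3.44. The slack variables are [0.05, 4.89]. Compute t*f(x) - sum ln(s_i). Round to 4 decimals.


Step 1: Compute log-barrier.
ln values: [-2.9957, 1.5872]
phi = -(-2.9957 + 1.5872) = 1.4085
Step 2: Compute augmented objective.
t*f(x) = 5.0*-3.44 = -17.2
Total = -17.2 + 1.4085 = -15.7915


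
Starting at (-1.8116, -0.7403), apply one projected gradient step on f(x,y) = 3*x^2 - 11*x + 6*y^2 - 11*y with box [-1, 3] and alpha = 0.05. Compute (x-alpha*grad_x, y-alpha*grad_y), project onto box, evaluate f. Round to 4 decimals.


Step 1: Compute gradient at (-1.8116, -0.7403).
grad_x = 2*3*-1.8116 - 11 = -21.8696
grad_y = 2*6*-0.7403 - 11 = -19.8836
Step 2: Gradient step.
x_raw = -1.8116 - 0.05*-21.8696 = -0.7181
y_raw = -0.7403 - 0.05*-19.8836 = 0.2539
Step 3: Project onto [-1, 3].
x_proj = clip(-0.7181) = -0.7181
y_proj = clip(0.2539) = 0.2539
Step 4: Evaluate f.
f(-0.7181, 0.2539) = 7.0405


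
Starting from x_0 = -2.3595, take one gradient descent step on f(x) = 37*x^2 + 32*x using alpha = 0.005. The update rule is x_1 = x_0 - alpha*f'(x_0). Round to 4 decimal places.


We compute the gradient at x_0 and apply the update.
f'(x) = 74*x + 32
f'(-2.3595) = 74*-2.3595 + 32 = -142.603
x_1 = -2.3595 - 0.005*-142.603 = -1.6465


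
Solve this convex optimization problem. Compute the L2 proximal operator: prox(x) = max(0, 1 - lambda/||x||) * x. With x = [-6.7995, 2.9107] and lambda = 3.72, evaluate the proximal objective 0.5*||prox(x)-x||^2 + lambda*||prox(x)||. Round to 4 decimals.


Step 1: Compute ||x||.
||x|| = 7.3963
Step 2: Compute scaling factor.
scale = max(0, 1 - 3.72/7.3963) = 0.497
Step 3: prox(x) = [-3.3797, 1.4468]
||prox(x)|| = 3.6763
Step 4: Proximal objective.
0.5*||prox-x||^2 = 6.9192
lambda*||prox|| = 13.6758
Total = 20.5951


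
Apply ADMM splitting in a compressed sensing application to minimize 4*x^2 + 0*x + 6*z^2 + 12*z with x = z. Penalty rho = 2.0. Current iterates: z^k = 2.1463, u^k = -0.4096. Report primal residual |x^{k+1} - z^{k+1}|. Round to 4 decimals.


ADMM iteration with rho = 2.0, z^k = 2.1463, u^k = -0.4096
Step 1: x-update.
Minimize 4*x^2 + 0*x + (2.0/2)*(x - 2.1463 - 0.4096)^2
FOC: (2*4 + 2.0)*x = 0 + 2.0*(2.1463 + 0.4096)
x^{k+1} = 0.5112
Step 2: z-update.
Minimize 6*z^2 + 12*z + (2.0/2)*(0.5112 - z - 0.4096)^2
FOC: (2*6 + 2.0)*z = -12 + 2.0*(0.5112 - 0.4096)
z^{k+1} = -0.8426
Step 3: u-update.
u^{k+1} = -0.4096 + 0.5112 + 0.8426 = 0.9442
Step 4: Primal residual = |0.5112 + 0.8426| = 1.3538


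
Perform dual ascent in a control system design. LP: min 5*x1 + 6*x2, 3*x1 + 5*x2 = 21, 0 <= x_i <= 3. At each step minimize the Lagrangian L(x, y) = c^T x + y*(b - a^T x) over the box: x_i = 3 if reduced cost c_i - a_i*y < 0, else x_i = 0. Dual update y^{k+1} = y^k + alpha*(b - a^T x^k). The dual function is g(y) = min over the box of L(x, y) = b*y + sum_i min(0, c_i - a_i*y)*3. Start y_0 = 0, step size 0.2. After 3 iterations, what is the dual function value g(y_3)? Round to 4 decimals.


Dual ascent for LP: min 5*x1 + 6*x2, 3*x1 + 5*x2 = 21, 0 <= x_i <= 3
Step 1: y^k = 0.0, reduced costs: (5.0, 6.0)
  x^k = (0.0, 0.0), subgradient = b - a^T x = 21.0
  y^{k+1} = 0.0 + 0.2*21.0 = 4.2
Step 2: y^k = 4.2, reduced costs: (-7.6, -15.0)
  x^k = (3.0, 3.0), subgradient = b - a^T x = -3.0
  y^{k+1} = 4.2 + 0.2*-3.0 = 3.6
Step 3: y^k = 3.6, reduced costs: (-5.8, -12.0)
  x^k = (3.0, 3.0), subgradient = b - a^T x = -3.0
  y^{k+1} = 3.6 + 0.2*-3.0 = 3.0
Dual objective at y_3 = 3.0: reduced costs (-4.0, -9.0), box minimizer x = (3.0, 3.0)
g(y_3) = b*y + (c1 - a1*y)*x1 + (c2 - a2*y)*x2 = 21*3.0 + (-4.0)*3.0 + (-9.0)*3.0 = 63.0 - 12.0 - 27.0 = 24.0


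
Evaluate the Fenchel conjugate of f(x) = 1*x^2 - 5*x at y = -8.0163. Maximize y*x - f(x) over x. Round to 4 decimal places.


f*(y) = sup_x {y*x - a*x^2 - b*x} = sup_x {(y-b)*x - a*x^2}
FOC: (y - b) - 2a*x = 0 => x* = (y - b)/(2a)
x* = (-8.0163 + 5)/(2*1) = -1.5082
f*(-8.0163) = (y-b)^2/(4a) = (-8.0163 + 5)^2/(4*1)
= 9.0981/4 = 2.2745


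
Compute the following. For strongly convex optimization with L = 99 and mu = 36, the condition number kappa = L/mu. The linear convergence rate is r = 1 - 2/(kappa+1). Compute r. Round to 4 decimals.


Step 1: Compute the condition number.
kappa = L/mu = 99/36 = 2.75
Step 2: Compute the convergence rate.
r = 1 - 2/(kappa + 1) = 1 - 2*mu/(L + mu) = (L - mu)/(L + mu) = 63/135 = 0.4667


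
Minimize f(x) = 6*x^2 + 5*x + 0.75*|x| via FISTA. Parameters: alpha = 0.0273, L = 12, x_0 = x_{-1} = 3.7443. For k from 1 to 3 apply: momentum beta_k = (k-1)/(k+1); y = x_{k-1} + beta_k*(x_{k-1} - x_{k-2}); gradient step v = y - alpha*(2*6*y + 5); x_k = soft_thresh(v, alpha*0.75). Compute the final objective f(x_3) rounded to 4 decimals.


FISTA on f(x) = 6*x^2 + 5*x + 0.75*|x|
L = 12, alpha = 0.0273
Iteration 1: beta = 0.0, y = 3.7443 + 0.0*(3.7443 - 3.7443) = 3.7443
  grad(y) = 49.9316, v = y - alpha*grad = 2.3812
  prox(v) = soft_thresh(2.3812, 0.0205) = 2.3607
Iteration 2: beta = 0.3333, y = 2.3607 + 0.3333*(2.3607 - 3.7443) = 1.8995
  grad(y) = 27.7939, v = y - alpha*grad = 1.1407
  prox(v) = soft_thresh(1.1407, 0.0205) = 1.1202
Iteration 3: beta = 0.5, y = 1.1202 + 0.5*(1.1202 - 2.3607) = 0.5
  grad(y) = 11.0002, v = y - alpha*grad = 0.1997
  prox(v) = soft_thresh(0.1997, 0.0205) = 0.1792
f(x_3) = 6*0.1792^2 + 5*0.1792 + 0.75*|0.1792| = 1.2234


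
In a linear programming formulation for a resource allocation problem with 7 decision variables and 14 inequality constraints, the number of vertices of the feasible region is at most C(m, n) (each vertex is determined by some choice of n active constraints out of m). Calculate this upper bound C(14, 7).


Each vertex corresponds to some choice of n active constraints out of m, so the number of vertices is at most C(m, n) = m! / (n!(m-n)!).
m = 14, n = 7
Numerator: 14 * 13 * 12 * 11 * 10 * 9 * 8
Denominator: 7! = 5040
C(14, 7) = 3432


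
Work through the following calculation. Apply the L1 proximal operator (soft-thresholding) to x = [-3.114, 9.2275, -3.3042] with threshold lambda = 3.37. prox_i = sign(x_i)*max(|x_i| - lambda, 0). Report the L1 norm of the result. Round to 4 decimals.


Soft-thresholding with lambda = 3.37:
prox(-3.114) = sign(-3.114)*max(|-3.114| - 3.37, 0) = 0.0
prox(9.2275) = sign(9.2275)*max(|9.2275| - 3.37, 0) = 5.8575
prox(-3.3042) = sign(-3.3042)*max(|-3.3042| - 3.37, 0) = 0.0
prox(x) = [0.0, 5.8575, 0.0]
||prox(x)||_1 = 0.0 + 5.8575 + 0.0 = 5.8575


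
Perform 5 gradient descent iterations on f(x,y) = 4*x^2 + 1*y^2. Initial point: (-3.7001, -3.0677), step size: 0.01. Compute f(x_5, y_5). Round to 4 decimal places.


Gradient descent on f(x,y) = 4*x^2 + 1*y^2.
Starting point: (-3.7001, -3.0677), alpha = 0.01
Step 1: grad_x = 2*4*-3.7001 = -29.6008, grad_y = 2*1*-3.0677 = -6.1354
  x_1 = -3.7001 - 0.01*-29.6008 = -3.4041
  y_1 = -3.0677 - 0.01*-6.1354 = -3.0063
Step 2: grad_x = 2*4*-3.4041 = -27.2327, grad_y = 2*1*-3.0063 = -6.0127
  x_2 = -3.4041 - 0.01*-27.2327 = -3.1318
  y_2 = -3.0063 - 0.01*-6.0127 = -2.9462
Step 3: grad_x = 2*4*-3.1318 = -25.0541, grad_y = 2*1*-2.9462 = -5.8924
  x_3 = -3.1318 - 0.01*-25.0541 = -2.8812
  y_3 = -2.9462 - 0.01*-5.8924 = -2.8873
Step 4: grad_x = 2*4*-2.8812 = -23.0498, grad_y = 2*1*-2.8873 = -5.7746
  x_4 = -2.8812 - 0.01*-23.0498 = -2.6507
  y_4 = -2.8873 - 0.01*-5.7746 = -2.8295
Step 5: grad_x = 2*4*-2.6507 = -21.2058, grad_y = 2*1*-2.8295 = -5.6591
  x_5 = -2.6507 - 0.01*-21.2058 = -2.4387
  y_5 = -2.8295 - 0.01*-5.6591 = -2.773
f(-2.4387, -2.773) = 4*(-2.4387)^2 + 1*(-2.773)^2 = 31.4777


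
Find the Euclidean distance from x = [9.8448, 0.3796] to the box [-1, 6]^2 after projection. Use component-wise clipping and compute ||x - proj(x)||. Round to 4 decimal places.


Project each component onto [-1, 6].
clip(9.8448) = 6.0, clip(0.3796) = 0.3796
Projection = [6.0, 0.3796]
Squared diffs: [14.7825, 0.0]
Distance = sqrt(14.7825) = 3.8448


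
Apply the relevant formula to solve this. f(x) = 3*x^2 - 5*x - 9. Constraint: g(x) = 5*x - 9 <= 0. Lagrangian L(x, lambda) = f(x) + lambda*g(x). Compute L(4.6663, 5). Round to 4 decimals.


Step 1: Evaluate f(x).
f(4.6663) = 3*4.6663^2 - 5*4.6663 - 9 = 32.9916
Step 2: Evaluate g(x).
g(4.6663) = 5*4.6663 - 9 = 14.3315
Step 3: Compute Lagrangian.
L = 32.9916 + 5*14.3315 = 104.6491


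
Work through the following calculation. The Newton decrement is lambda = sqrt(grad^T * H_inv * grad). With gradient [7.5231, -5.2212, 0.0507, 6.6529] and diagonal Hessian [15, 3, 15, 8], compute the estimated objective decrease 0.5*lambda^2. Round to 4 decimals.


Step 1: H is diagonal, so H^(-1) * g = [0.5015, -1.7404, 0.0034, 0.8316].
Step 2: g^T H^(-1) g = sum_i g_i^2 / H_ii
  = (7.5231)^2/15 + (-5.2212)^2/3 + (0.0507)^2/15 + (6.6529)^2/8
  = 3.7731 + 9.087 + 0.0002 + 5.5326 = 18.3929
Step 3: Objective decrease = 0.5 * g^T H^(-1) g = 9.1965


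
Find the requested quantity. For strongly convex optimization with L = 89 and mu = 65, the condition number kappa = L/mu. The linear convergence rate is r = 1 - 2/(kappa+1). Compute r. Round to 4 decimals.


Step 1: Compute the condition number.
kappa = L/mu = 89/65 = 1.3692
Step 2: Compute the convergence rate.
r = 1 - 2/(kappa + 1) = 1 - 2*mu/(L + mu) = (L - mu)/(L + mu) = 24/154 = 0.1558


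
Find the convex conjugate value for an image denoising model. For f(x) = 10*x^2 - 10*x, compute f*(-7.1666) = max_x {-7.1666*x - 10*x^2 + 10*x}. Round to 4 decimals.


f*(y) = sup_x {y*x - a*x^2 - b*x} = sup_x {(y-b)*x - a*x^2}
FOC: (y - b) - 2a*x = 0 => x* = (y - b)/(2a)
x* = (-7.1666 + 10)/(2*10) = 0.1417
f*(-7.1666) = (y-b)^2/(4a) = (-7.1666 + 10)^2/(4*10)
= 8.0282/40 = 0.2007


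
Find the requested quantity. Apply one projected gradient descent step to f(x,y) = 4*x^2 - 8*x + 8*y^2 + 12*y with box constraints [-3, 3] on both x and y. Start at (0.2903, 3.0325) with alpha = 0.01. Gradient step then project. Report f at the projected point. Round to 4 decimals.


Step 1: Compute gradient at (0.2903, 3.0325).
grad_x = 2*4*0.2903 - 8 = -5.6776
grad_y = 2*8*3.0325 + 12 = 60.52
Step 2: Gradient step.
x_raw = 0.2903 - 0.01*-5.6776 = 0.3471
y_raw = 3.0325 - 0.01*60.52 = 2.4273
Step 3: Project onto [-3, 3].
x_proj = clip(0.3471) = 0.3471
y_proj = clip(2.4273) = 2.4273
Step 4: Evaluate f.
f(0.3471, 2.4273) = 73.9671


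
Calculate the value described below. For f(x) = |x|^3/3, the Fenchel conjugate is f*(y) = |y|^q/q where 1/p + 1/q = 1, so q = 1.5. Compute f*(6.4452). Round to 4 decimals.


The conjugate exponent q satisfies 1/p + 1/q = 1.
p = 3, so q = 3/(3 - 1) = 1.5
|y|^q = 6.4452^1.5 = 16.3627
f*(6.4452) = 16.3627 / 1.5 = 10.9085


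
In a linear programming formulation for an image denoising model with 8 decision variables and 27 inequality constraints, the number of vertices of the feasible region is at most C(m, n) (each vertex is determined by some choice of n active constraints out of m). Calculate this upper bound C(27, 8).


Each vertex corresponds to some choice of n active constraints out of m, so the number of vertices is at most C(m, n) = m! / (n!(m-n)!).
m = 27, n = 8
Numerator: 27 * 26 * 25 * 24 * 23 * 22 * 21 * 20
Denominator: 8! = 40320
C(27, 8) = 2220075


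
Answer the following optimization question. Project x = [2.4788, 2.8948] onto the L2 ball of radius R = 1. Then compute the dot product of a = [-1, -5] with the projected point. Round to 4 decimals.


Step 1: Compute ||x|| (intermediates to 6 decimals).
||x|| = sqrt(2.4788^2 + 2.8948^2) = 3.811078
Step 2: Project.
Since ||x|| > R, scale = R/||x|| = 1/3.811078 = 0.262393, proj(x) = scale * x
proj(x) = [0.65042, 0.759575]
Step 3: Dot product.
a^T * proj(x) = -1*0.65042 - 5*0.759575 = -4.4483


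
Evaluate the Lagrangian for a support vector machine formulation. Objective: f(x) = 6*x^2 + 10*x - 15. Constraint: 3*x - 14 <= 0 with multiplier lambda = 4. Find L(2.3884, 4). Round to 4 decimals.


Step 1: Evaluate f(x).
f(2.3884) = 6*2.3884^2 + 10*2.3884 - 15 = 43.1107
Step 2: Evaluate g(x).
g(2.3884) = 3*2.3884 - 14 = -6.8348
Step 3: Compute Lagrangian.
L = 43.1107 + 4*-6.8348 = 15.7715


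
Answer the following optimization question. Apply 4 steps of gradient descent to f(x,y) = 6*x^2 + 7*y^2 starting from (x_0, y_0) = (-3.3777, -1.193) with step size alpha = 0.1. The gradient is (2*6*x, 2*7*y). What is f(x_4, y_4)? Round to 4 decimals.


Gradient descent on f(x,y) = 6*x^2 + 7*y^2.
Starting point: (-3.3777, -1.193), alpha = 0.1
Step 1: grad_x = 2*6*-3.3777 = -40.5324, grad_y = 2*7*-1.193 = -16.702
  x_1 = -3.3777 - 0.1*-40.5324 = 0.6755
  y_1 = -1.193 - 0.1*-16.702 = 0.4772
Step 2: grad_x = 2*6*0.6755 = 8.1065, grad_y = 2*7*0.4772 = 6.6808
  x_2 = 0.6755 - 0.1*8.1065 = -0.1351
  y_2 = 0.4772 - 0.1*6.6808 = -0.1909
Step 3: grad_x = 2*6*-0.1351 = -1.6213, grad_y = 2*7*-0.1909 = -2.6723
  x_3 = -0.1351 - 0.1*-1.6213 = 0.027
  y_3 = -0.1909 - 0.1*-2.6723 = 0.0764
Step 4: grad_x = 2*6*0.027 = 0.3243, grad_y = 2*7*0.0764 = 1.0689
  x_4 = 0.027 - 0.1*0.3243 = -0.0054
  y_4 = 0.0764 - 0.1*1.0689 = -0.0305
f(-0.0054, -0.0305) = 6*(-0.0054)^2 + 7*(-0.0305)^2 = 0.0067


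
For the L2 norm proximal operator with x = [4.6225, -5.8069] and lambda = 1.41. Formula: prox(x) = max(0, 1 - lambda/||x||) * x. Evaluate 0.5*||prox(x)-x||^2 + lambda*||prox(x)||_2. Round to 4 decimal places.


Step 1: Compute ||x||.
||x|| = 7.4221
Step 2: Compute scaling factor.
scale = max(0, 1 - 1.41/7.4221) = 0.81
Step 3: prox(x) = [3.7443, -4.7037]
||prox(x)|| = 6.0121
Step 4: Proximal objective.
0.5*||prox-x||^2 = 0.9941
lambda*||prox|| = 8.4771
Total = 9.4711


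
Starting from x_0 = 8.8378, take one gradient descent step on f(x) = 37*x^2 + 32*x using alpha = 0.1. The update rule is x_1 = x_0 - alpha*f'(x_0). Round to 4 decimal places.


We compute the gradient at x_0 and apply the update.
f'(x) = 74*x + 32
f'(8.8378) = 74*8.8378 + 32 = 685.9972
x_1 = 8.8378 - 0.1*685.9972 = -59.7619


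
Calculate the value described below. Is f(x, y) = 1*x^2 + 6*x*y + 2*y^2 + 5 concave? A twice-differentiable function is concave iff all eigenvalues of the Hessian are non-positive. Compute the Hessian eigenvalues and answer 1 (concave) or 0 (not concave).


The Hessian of f(x,y) = 1*x^2 + 6*x*y + 2*y^2 + 5 is:
H = [[2, 6], [6, 4]]
Trace = 2 + 4 = 6
Determinant = 2*4 - (6)^2 = -28
Discriminant = (6)^2 - 4*-28 = 148.0
Eigenvalues: lambda_1 = -3.0828, lambda_2 = 9.0828
The function is not concave.

0


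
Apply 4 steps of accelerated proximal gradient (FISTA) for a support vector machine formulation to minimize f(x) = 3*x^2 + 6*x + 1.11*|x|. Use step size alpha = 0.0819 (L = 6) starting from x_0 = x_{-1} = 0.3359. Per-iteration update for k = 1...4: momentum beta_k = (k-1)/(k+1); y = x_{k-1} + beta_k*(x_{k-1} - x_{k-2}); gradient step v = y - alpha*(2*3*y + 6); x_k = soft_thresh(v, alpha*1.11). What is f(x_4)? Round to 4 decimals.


FISTA on f(x) = 3*x^2 + 6*x + 1.11*|x|
L = 6, alpha = 0.0819
Iteration 1: beta = 0.0, y = 0.3359 + 0.0*(0.3359 - 0.3359) = 0.3359
  grad(y) = 8.0154, v = y - alpha*grad = -0.3206
  prox(v) = soft_thresh(-0.3206, 0.0909) = -0.2297
Iteration 2: beta = 0.3333, y = -0.2297 + 0.3333*(-0.2297 - 0.3359) = -0.4182
  grad(y) = 3.491, v = y - alpha*grad = -0.7041
  prox(v) = soft_thresh(-0.7041, 0.0909) = -0.6132
Iteration 3: beta = 0.5, y = -0.6132 + 0.5*(-0.6132 + 0.2297) = -0.8049
  grad(y) = 1.1704, v = y - alpha*grad = -0.9008
  prox(v) = soft_thresh(-0.9008, 0.0909) = -0.8099
Iteration 4: beta = 0.6, y = -0.8099 + 0.6*(-0.8099 + 0.6132) = -0.9279
  grad(y) = 0.4326, v = y - alpha*grad = -0.9633
  prox(v) = soft_thresh(-0.9633, 0.0909) = -0.8724
f(x_4) = 3*(-0.8724)^2 + 6*(-0.8724) + 1.11*|-0.8724| = -1.9828


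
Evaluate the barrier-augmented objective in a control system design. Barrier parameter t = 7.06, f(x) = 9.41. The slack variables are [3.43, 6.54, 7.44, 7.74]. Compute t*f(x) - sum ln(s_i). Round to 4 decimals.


Step 1: Compute log-barrier.
ln values: [1.2326, 1.8779, 2.0069, 2.0464]
phi = -(1.2326 + 1.8779 + 2.0069 + 2.0464) = -7.1638
Step 2: Compute augmented objective.
t*f(x) = 7.06*9.41 = 66.4346
Total = 66.4346 - 7.1638 = 59.2708


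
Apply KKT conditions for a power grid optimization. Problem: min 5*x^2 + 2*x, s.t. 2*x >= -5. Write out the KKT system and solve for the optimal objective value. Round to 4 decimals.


Step 1: Try lambda = 0 (constraint inactive).
Stationarity: 2*5*x + 2 = 0
x* = -2/(2*5) = -0.2
Check constraint: 2*-0.2 = -0.4 >= -5 -- satisfied.
Step 2: Compute optimal value.
f(x*) = 5*(-0.2)^2 + 2*(-0.2) = -0.2


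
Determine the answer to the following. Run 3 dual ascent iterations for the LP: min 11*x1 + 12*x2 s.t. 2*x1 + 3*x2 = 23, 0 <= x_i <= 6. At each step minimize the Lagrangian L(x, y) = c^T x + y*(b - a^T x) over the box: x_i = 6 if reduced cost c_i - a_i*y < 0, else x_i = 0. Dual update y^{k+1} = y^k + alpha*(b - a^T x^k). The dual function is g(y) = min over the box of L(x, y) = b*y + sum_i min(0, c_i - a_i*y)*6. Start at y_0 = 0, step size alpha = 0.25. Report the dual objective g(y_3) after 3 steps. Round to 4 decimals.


Dual ascent for LP: min 11*x1 + 12*x2, 2*x1 + 3*x2 = 23, 0 <= x_i <= 6
Step 1: y^k = 0.0, reduced costs: (11.0, 12.0)
  x^k = (0.0, 0.0), subgradient = b - a^T x = 23.0
  y^{k+1} = 0.0 + 0.25*23.0 = 5.75
Step 2: y^k = 5.75, reduced costs: (-0.5, -5.25)
  x^k = (6.0, 6.0), subgradient = b - a^T x = -7.0
  y^{k+1} = 5.75 + 0.25*-7.0 = 4.0
Step 3: y^k = 4.0, reduced costs: (3.0, 0.0)
  x^k = (0.0, 0.0), subgradient = b - a^T x = 23.0
  y^{k+1} = 4.0 + 0.25*23.0 = 9.75
Dual objective at y_3 = 9.75: reduced costs (-8.5, -17.25), box minimizer x = (6.0, 6.0)
g(y_3) = b*y + (c1 - a1*y)*x1 + (c2 - a2*y)*x2 = 23*9.75 + (-8.5)*6.0 + (-17.25)*6.0 = 224.25 - 51.0 - 103.5 = 69.75


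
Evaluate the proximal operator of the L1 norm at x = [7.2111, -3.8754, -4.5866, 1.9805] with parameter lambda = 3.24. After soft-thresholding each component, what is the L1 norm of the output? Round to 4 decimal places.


Soft-thresholding with lambda = 3.24:
prox(7.2111) = sign(7.2111)*max(|7.2111| - 3.24, 0) = 3.9711
prox(-3.8754) = sign(-3.8754)*max(|-3.8754| - 3.24, 0) = -0.6354
prox(-4.5866) = sign(-4.5866)*max(|-4.5866| - 3.24, 0) = -1.3466
prox(1.9805) = sign(1.9805)*max(|1.9805| - 3.24, 0) = 0.0
prox(x) = [3.9711, -0.6354, -1.3466, 0.0]
||prox(x)||_1 = 3.9711 + 0.6354 + 1.3466 + 0.0 = 5.9531


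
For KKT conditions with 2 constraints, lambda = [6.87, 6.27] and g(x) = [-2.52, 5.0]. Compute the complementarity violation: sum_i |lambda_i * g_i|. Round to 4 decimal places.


KKT complementary slackness check:
lambda_1 * g_1 = 6.87 * -2.52 = -17.3124
lambda_2 * g_2 = 6.27 * 5.0 = 31.35
Total violation = 17.3124 + 31.35 = 48.6624


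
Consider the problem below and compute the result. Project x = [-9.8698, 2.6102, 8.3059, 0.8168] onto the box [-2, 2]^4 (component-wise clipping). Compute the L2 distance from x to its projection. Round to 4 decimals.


Project each component onto [-2, 2].
clip(-9.8698) = -2.0, clip(2.6102) = 2.0, clip(8.3059) = 2.0, clip(0.8168) = 0.8168
Projection = [-2.0, 2.0, 2.0, 0.8168]
Squared diffs: [61.9338, 0.3723, 39.7644, 0.0]
Distance = sqrt(102.0705) = 10.103


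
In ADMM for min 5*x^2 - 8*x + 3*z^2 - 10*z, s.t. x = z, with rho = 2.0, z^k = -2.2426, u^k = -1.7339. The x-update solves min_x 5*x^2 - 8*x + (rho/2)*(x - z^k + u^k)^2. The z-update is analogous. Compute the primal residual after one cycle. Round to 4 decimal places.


ADMM iteration with rho = 2.0, z^k = -2.2426, u^k = -1.7339
Step 1: x-update.
Minimize 5*x^2 - 8*x + (2.0/2)*(x + 2.2426 - 1.7339)^2
FOC: (2*5 + 2.0)*x = 8 + 2.0*(-2.2426 + 1.7339)
x^{k+1} = 0.5819
Step 2: z-update.
Minimize 3*z^2 - 10*z + (2.0/2)*(0.5819 - z - 1.7339)^2
FOC: (2*3 + 2.0)*z = 10 + 2.0*(0.5819 - 1.7339)
z^{k+1} = 0.962
Step 3: u-update.
u^{k+1} = -1.7339 + 0.5819 - 0.962 = -2.114
Step 4: Primal residual = |0.5819 - 0.962| = 0.3801


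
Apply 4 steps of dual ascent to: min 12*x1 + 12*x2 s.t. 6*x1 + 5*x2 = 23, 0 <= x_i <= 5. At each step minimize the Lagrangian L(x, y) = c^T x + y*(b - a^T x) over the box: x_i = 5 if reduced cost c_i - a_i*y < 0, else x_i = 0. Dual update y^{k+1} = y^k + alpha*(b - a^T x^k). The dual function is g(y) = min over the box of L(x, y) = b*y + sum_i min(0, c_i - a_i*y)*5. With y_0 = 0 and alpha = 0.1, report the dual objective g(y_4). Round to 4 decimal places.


Dual ascent for LP: min 12*x1 + 12*x2, 6*x1 + 5*x2 = 23, 0 <= x_i <= 5
Step 1: y^k = 0.0, reduced costs: (12.0, 12.0)
  x^k = (0.0, 0.0), subgradient = b - a^T x = 23.0
  y^{k+1} = 0.0 + 0.1*23.0 = 2.3
Step 2: y^k = 2.3, reduced costs: (-1.8, 0.5)
  x^k = (5.0, 0.0), subgradient = b - a^T x = -7.0
  y^{k+1} = 2.3 + 0.1*-7.0 = 1.6
Step 3: y^k = 1.6, reduced costs: (2.4, 4.0)
  x^k = (0.0, 0.0), subgradient = b - a^T x = 23.0
  y^{k+1} = 1.6 + 0.1*23.0 = 3.9
Step 4: y^k = 3.9, reduced costs: (-11.4, -7.5)
  x^k = (5.0, 5.0), subgradient = b - a^T x = -32.0
  y^{k+1} = 3.9 + 0.1*-32.0 = 0.7
Dual objective at y_4 = 0.7: reduced costs (7.8, 8.5), box minimizer x = (0.0, 0.0)
g(y_4) = b*y + (c1 - a1*y)*x1 + (c2 - a2*y)*x2 = 23*0.7 + 7.8*0.0 + 8.5*0.0 = 16.1 + 0.0 + 0.0 = 16.1


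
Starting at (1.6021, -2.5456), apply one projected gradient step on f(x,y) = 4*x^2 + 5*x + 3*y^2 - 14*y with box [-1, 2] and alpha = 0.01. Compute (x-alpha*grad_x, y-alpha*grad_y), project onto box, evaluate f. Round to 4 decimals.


Step 1: Compute gradient at (1.6021, -2.5456).
grad_x = 2*4*1.6021 + 5 = 17.8168
grad_y = 2*3*-2.5456 - 14 = -29.2736
Step 2: Gradient step.
x_raw = 1.6021 - 0.01*17.8168 = 1.4239
y_raw = -2.5456 - 0.01*-29.2736 = -2.2529
Step 3: Project onto [-1, 2].
x_proj = clip(1.4239) = 1.4239
y_proj = clip(-2.2529) = -1.0
Step 4: Evaluate f.
f(1.4239, -1.0) = 32.23


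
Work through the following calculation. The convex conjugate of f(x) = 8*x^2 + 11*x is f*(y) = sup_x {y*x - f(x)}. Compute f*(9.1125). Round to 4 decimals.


f*(y) = sup_x {y*x - a*x^2 - b*x} = sup_x {(y-b)*x - a*x^2}
FOC: (y - b) - 2a*x = 0 => x* = (y - b)/(2a)
x* = (9.1125 - 11)/(2*8) = -0.118
f*(9.1125) = (y-b)^2/(4a) = (9.1125 - 11)^2/(4*8)
= 3.5627/32 = 0.1113


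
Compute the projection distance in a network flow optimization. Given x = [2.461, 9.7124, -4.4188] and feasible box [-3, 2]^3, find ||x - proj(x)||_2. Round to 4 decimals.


Project each component onto [-3, 2].
clip(2.461) = 2.0, clip(9.7124) = 2.0, clip(-4.4188) = -3.0
Projection = [2.0, 2.0, -3.0]
Squared diffs: [0.2125, 59.4811, 2.013]
Distance = sqrt(61.7066) = 7.8554


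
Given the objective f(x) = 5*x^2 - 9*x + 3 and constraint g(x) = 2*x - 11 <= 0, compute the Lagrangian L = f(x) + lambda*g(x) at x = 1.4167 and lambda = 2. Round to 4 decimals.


Step 1: Evaluate f(x).
f(1.4167) = 5*1.4167^2 - 9*1.4167 + 3 = 0.2849
Step 2: Evaluate g(x).
g(1.4167) = 2*1.4167 - 11 = -8.1666
Step 3: Compute Lagrangian.
L = 0.2849 + 2*-8.1666 = -16.0483


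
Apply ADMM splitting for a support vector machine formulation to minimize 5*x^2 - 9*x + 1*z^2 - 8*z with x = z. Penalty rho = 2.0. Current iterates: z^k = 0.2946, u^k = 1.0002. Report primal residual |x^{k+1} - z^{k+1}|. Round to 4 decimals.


ADMM iteration with rho = 2.0, z^k = 0.2946, u^k = 1.0002
Step 1: x-update.
Minimize 5*x^2 - 9*x + (2.0/2)*(x - 0.2946 + 1.0002)^2
FOC: (2*5 + 2.0)*x = 9 + 2.0*(0.2946 - 1.0002)
x^{k+1} = 0.6324
Step 2: z-update.
Minimize 1*z^2 - 8*z + (2.0/2)*(0.6324 - z + 1.0002)^2
FOC: (2*1 + 2.0)*z = 8 + 2.0*(0.6324 + 1.0002)
z^{k+1} = 2.8163
Step 3: u-update.
u^{k+1} = 1.0002 + 0.6324 - 2.8163 = -1.1837
Step 4: Primal residual = |0.6324 - 2.8163| = 2.1839


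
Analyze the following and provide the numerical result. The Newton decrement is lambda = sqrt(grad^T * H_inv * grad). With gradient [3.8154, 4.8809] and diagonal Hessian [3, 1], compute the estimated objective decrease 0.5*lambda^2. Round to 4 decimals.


Step 1: H is diagonal, so H^(-1) * g = [1.2718, 4.8809].
Step 2: g^T H^(-1) g = sum_i g_i^2 / H_ii
  = (3.8154)^2/3 + (4.8809)^2/1
  = 4.8524 + 23.8232 = 28.6756
Step 3: Objective decrease = 0.5 * g^T H^(-1) g = 14.3378


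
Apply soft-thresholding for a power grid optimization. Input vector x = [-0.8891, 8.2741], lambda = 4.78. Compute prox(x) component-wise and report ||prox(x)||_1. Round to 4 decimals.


Soft-thresholding with lambda = 4.78:
prox(-0.8891) = sign(-0.8891)*max(|-0.8891| - 4.78, 0) = 0.0
prox(8.2741) = sign(8.2741)*max(|8.2741| - 4.78, 0) = 3.4941
prox(x) = [0.0, 3.4941]
||prox(x)||_1 = 0.0 + 3.4941 = 3.4941


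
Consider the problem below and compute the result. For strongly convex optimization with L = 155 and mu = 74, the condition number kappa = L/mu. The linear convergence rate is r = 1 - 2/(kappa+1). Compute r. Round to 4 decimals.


Step 1: Compute the condition number.
kappa = L/mu = 155/74 = 2.0946
Step 2: Compute the convergence rate.
r = 1 - 2/(kappa + 1) = 1 - 2*mu/(L + mu) = (L - mu)/(L + mu) = 81/229 = 0.3537


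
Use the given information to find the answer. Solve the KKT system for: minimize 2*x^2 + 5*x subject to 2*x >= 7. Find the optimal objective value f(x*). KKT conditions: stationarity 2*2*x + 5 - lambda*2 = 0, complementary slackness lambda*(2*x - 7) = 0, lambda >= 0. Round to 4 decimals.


Step 1: Try lambda = 0 (constraint inactive).
x_unc = -5/(2*2) = -1.25
Check: 2*-1.25 = -2.5 < 7 -- violated!
Step 2: Constraint must be active: 2*x = 7
x* = 7/2 = 3.5
lambda = (2*2*3.5 + 5)/2 = 9.5
Step 3: Compute optimal value.
f(x*) = 2*3.5^2 + 5*3.5 = 42.0


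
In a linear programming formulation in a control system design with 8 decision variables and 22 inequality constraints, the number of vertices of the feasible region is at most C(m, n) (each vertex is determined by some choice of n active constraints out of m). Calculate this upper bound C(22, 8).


Each vertex corresponds to some choice of n active constraints out of m, so the number of vertices is at most C(m, n) = m! / (n!(m-n)!).
m = 22, n = 8
Numerator: 22 * 21 * 20 * 19 * 18 * 17 * 16 * 15
Denominator: 8! = 40320
C(22, 8) = 319770


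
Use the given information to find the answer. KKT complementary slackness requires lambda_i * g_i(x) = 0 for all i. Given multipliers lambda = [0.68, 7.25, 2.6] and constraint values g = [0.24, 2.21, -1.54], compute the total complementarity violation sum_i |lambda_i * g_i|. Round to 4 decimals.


KKT complementary slackness check:
lambda_1 * g_1 = 0.68 * 0.24 = 0.1632
lambda_2 * g_2 = 7.25 * 2.21 = 16.0225
lambda_3 * g_3 = 2.6 * -1.54 = -4.004
Total violation = 0.1632 + 16.0225 + 4.004 = 20.1897


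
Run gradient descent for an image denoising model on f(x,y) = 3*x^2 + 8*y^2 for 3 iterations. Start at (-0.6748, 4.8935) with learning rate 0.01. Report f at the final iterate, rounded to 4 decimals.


Gradient descent on f(x,y) = 3*x^2 + 8*y^2.
Starting point: (-0.6748, 4.8935), alpha = 0.01
Step 1: grad_x = 2*3*-0.6748 = -4.0488, grad_y = 2*8*4.8935 = 78.296
  x_1 = -0.6748 - 0.01*-4.0488 = -0.6343
  y_1 = 4.8935 - 0.01*78.296 = 4.1105
Step 2: grad_x = 2*3*-0.6343 = -3.8059, grad_y = 2*8*4.1105 = 65.7686
  x_2 = -0.6343 - 0.01*-3.8059 = -0.5963
  y_2 = 4.1105 - 0.01*65.7686 = 3.4529
Step 3: grad_x = 2*3*-0.5963 = -3.5775, grad_y = 2*8*3.4529 = 55.2457
  x_3 = -0.5963 - 0.01*-3.5775 = -0.5605
  y_3 = 3.4529 - 0.01*55.2457 = 2.9004
f(-0.5605, 2.9004) = 3*(-0.5605)^2 + 8*2.9004^2 = 68.2408


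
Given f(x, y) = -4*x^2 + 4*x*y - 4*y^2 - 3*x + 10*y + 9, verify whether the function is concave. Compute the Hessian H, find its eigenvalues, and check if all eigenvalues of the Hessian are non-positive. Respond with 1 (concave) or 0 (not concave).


The Hessian of f(x,y) = -4*x^2 + 4*x*y - 4*y^2 - 3*x + 10*y + 9 is:
H = [[-8, 4], [4, -8]]
Trace = -8 - 8 = -16
Determinant = -8*-8 - (4)^2 = 48
Discriminant = (-16)^2 - 4*48 = 64.0
Eigenvalues: lambda_1 = -12.0, lambda_2 = -4.0
The function is concave.

1


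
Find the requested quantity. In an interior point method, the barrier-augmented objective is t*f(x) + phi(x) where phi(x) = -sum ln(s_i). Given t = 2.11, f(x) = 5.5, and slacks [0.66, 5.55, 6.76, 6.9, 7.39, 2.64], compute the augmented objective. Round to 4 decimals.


Step 1: Compute log-barrier.
ln values: [-0.4155, 1.7138, 1.911, 1.9315, 2.0001, 0.9708]
phi = -(-0.4155 + 1.7138 + 1.911 + 1.9315 + 2.0001 + 0.9708) = -8.1117
Step 2: Compute augmented objective.
t*f(x) = 2.11*5.5 = 11.605
Total = 11.605 - 8.1117 = 3.4933


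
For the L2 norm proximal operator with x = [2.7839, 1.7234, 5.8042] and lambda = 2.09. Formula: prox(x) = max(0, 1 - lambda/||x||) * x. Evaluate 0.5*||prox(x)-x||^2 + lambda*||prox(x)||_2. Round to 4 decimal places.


Step 1: Compute ||x||.
||x|| = 6.664
Step 2: Compute scaling factor.
scale = max(0, 1 - 2.09/6.664) = 0.6864
Step 3: prox(x) = [1.9108, 1.1829, 3.9839]
||prox(x)|| = 4.574
Step 4: Proximal objective.
0.5*||prox-x||^2 = 2.1841
lambda*||prox|| = 9.5597
Total = 11.7437


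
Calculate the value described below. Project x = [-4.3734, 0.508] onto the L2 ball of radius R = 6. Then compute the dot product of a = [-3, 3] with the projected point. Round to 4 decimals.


Step 1: Compute ||x|| (intermediates to 6 decimals).
||x|| = sqrt((-4.3734)^2 + 0.508^2) = 4.402805
Step 2: Project.
Since ||x|| <= R, proj = x (no scaling needed).
proj(x) = [-4.3734, 0.508]
Step 3: Dot product.
a^T * proj(x) = -3*(-4.3734) + 3*0.508 = 14.6442
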